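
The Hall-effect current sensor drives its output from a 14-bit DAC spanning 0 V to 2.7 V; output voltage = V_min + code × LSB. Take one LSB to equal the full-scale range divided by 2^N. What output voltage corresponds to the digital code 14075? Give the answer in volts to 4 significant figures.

2.319 V

V_FS = 2.7 V. LSB = 2.7 V / 2^14.
V_out = V_min + code × LSB = 0 V + 14075 × 2.7 V / 16384
      = 0 V + 2.31949 V = 2.31949 V.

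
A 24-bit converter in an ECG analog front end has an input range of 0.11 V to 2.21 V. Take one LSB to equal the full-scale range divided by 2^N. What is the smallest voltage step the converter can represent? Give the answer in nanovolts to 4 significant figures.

Range = 2.21 − (0.11) = 2.1 V.
There are 2^24 = 16777216 steps.
LSB = 2.1 V / 2^24 = 125.2 nV.

125.2 nV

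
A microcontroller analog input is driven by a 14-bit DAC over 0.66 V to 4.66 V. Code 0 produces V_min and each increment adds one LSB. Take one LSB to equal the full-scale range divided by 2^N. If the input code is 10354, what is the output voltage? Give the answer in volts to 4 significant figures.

Span: 4.66 V − (0.66 V) = 4 V. LSB = 4 V / 2^14.
V_out = 0.66 + 10354 × (4/16384) V
      = 0.66 + 2.52783 = 3.18783 V.

3.188 V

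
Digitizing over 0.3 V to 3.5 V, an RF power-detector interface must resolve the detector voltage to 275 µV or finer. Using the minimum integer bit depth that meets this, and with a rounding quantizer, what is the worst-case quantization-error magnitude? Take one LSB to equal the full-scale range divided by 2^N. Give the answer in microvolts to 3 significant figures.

97.7 µV

Span: 3.5 V − (0.3 V) = 3.2 V.
Need 2^N ≥ 3.2 V / 275 µV = 11640 → N_min = 14.
One LSB is 3.2 V / 16384 = 195.31 µV.
|e|_max = LSB/2 = 97.7 µV.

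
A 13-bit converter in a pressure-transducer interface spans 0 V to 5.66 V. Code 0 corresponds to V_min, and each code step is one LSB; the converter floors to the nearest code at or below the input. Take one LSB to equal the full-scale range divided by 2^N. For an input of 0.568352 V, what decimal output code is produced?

822

Range is 5.66 V. LSB = 5.66 V / 2^13 ≈ 0.6909 mV.
V_in − V_min = 0.568352 − (0) = 0.568352 V.
Divide by LSB: 0.568352 × 8192/5.66 = 822.6042.
Truncating gives code 822.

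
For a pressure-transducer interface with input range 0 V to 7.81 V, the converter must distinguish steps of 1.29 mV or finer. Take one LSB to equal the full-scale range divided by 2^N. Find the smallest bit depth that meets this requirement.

13 bits

Full-scale range = 7.81 V.
7.81 V / 1.29 mV = 6054. Since 2^12 = 4096 and 2^13 = 8192, N = 13.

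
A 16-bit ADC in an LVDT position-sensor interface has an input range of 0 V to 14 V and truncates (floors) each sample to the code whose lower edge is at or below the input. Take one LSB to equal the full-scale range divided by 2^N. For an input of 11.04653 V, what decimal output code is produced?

V_FS = 14 V. LSB = 14 V / 2^16 ≈ 213.6 µV.
(V_in − V_min) × 2^16/range = (11.04653 − (0)) × 65536/14 = 51710.385.
Floor → code = 51710.

51710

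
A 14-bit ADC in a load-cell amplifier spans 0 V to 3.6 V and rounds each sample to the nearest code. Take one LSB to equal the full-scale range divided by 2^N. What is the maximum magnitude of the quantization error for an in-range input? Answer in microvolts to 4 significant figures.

109.9 µV

Span = 3.6 V.
LSB = 3.6 V ÷ 2^14 = 3.6/16384 V = 219.727 µV.
|e|_max = LSB/2 = 109.9 µV.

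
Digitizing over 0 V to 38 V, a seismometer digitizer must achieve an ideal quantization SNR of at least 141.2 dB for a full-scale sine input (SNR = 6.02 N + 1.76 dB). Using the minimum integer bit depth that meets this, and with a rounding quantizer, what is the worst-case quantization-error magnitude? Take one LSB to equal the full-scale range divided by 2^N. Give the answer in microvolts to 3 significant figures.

Full-scale range = 38 V.
Required N = ⌈(141.2 − 1.76)/6.02⌉ = ⌈23.163⌉ = 24.
LSB = 38 V ÷ 2^24 = 38/16777216 V = 2.2650 µV.
Max error for round-to-nearest is LSB/2 = 1.13 µV.

1.13 µV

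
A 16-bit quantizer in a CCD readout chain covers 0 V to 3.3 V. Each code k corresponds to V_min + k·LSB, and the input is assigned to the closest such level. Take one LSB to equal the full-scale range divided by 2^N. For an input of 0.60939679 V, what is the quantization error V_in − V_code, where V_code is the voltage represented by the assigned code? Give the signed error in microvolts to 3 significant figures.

Full-scale range = 3.3 V. LSB = 3.3 V / 2^16 ≈ 50.35 µV.
Position in LSBs: (0.60939679 − (0)) × 65536/3.3 = 12102.2509; rounding gives k = 12102.
Reconstructed level: 0 + 12102 × 3.3/65536 V = 0.60938415527 V.
V_in − V_code = 0.60939679 − (0.60938415527) = +12.6 µV.

+12.6 µV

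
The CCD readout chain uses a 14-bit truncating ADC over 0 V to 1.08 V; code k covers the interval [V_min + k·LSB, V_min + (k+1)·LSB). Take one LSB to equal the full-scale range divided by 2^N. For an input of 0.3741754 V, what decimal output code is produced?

5676

V_FS = 1.08 V. LSB = 1.08 V / 2^14 ≈ 65.92 µV.
(V_in − V_min) × 2^14/range = (0.3741754 − (0)) × 16384/1.08 = 5676.379.
Floor → code = 5676.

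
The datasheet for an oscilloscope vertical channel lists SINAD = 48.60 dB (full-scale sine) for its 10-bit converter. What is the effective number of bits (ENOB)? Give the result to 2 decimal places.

7.78 bits

ENOB = (SINAD − 1.76) / 6.02 = (48.60 − 1.76) / 6.02 = 46.84 / 6.02 = 7.7807.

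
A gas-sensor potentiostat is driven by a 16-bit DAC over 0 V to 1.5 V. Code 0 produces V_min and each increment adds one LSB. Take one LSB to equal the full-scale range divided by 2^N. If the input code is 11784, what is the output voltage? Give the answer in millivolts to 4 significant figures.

Span = 1.5 V. LSB = 1.5 V / 2^16.
V_out = 0 + 11784 × (1.5/65536) V
      = 0 V + 0.269714 V = 0.269714 V.

269.7 mV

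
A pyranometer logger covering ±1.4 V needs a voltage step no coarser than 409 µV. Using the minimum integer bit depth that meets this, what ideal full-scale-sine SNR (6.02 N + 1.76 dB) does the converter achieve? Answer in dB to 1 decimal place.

Span: 1.4 V − (-1.4 V) = 2.8 V.
Need 2^N ≥ 2.8 V / 409 µV = 6846 → N_min = 13.
SNR = 6.02 × 13 + 1.76 = 80.02 dB.

80.0 dB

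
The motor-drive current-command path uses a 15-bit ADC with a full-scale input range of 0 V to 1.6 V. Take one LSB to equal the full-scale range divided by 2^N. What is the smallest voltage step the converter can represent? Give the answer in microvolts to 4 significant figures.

Span = 1.6 V.
Number of codes = 2^15 = 32768.
One LSB is 1.6 V / 32768 = 48.83 µV.

48.83 µV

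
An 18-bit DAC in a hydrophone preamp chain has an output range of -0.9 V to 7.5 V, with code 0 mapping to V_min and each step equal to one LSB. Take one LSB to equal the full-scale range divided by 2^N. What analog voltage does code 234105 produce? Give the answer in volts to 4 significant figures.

Span: 7.5 V − (-0.9 V) = 8.4 V. LSB = 8.4 V / 2^18.
Output = V_min + (234105/262144) × range = -0.9 + 0.893040 × 8.4 V
      = -0.9 V + 7.50153 V = 6.60153 V.

6.602 V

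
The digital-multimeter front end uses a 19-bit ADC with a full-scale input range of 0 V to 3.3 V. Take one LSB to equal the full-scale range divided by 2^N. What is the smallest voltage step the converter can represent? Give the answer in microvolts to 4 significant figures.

Range is 3.3 V.
2^19 = 524288 levels.
One LSB is 3.3 V / 524288 = 6.294 µV.

6.294 µV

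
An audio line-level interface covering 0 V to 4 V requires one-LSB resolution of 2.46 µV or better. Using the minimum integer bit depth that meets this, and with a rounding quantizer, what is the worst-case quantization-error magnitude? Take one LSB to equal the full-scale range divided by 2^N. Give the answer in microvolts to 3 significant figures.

0.954 µV

Full-scale range = 4 V.
Need 2^N ≥ 4 V / 2.46 µV = 1.626e6 → N_min = 21.
One LSB is 4 V / 2097152 = 1.9073 µV.
Half an LSB is 0.954 µV.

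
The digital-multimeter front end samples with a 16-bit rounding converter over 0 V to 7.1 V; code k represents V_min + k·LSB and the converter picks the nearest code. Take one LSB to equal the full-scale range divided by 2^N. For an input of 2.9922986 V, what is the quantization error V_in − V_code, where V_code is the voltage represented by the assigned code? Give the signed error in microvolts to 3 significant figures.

Range is 7.1 V. LSB = 7.1 V / 2^16 ≈ 108.3 µV.
Position in LSBs: (2.9922986 − (0)) × 65536/7.1 = 27620.1804; rounding gives k = 27620.
Reconstructed level: 0 + 27620 × 7.1/65536 V = 2.9922790527 V.
e = 2.9922986 − (2.9922790527) = +19.5 µV.

+19.5 µV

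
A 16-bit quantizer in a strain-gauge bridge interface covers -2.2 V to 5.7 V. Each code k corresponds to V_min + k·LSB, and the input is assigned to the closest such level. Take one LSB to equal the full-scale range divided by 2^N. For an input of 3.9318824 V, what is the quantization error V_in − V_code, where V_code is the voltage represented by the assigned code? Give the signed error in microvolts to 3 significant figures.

Range = 5.7 − (-2.2) = 7.9 V. LSB = 7.9 V / 2^16 ≈ 120.5 µV.
(3.9318824 − (-2.2)) / LSB = 6.1318824 × 65536/7.9 = 50868.2335. Nearest integer: k = 50868.
V_code = -2.2 + (50868/65536) × 7.9 = 3.9318542480 V.
Error = V_in − V_code = 3.9318824 − (3.9318542480) = +28.2 µV.

+28.2 µV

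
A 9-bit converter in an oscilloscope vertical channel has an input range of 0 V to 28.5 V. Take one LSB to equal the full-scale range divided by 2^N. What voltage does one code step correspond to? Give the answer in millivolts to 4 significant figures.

Range is 28.5 V.
2^9 = 512 levels.
LSB = 28.5 V ÷ 2^9 = 28.5/512 V = 55.66 mV.

55.66 mV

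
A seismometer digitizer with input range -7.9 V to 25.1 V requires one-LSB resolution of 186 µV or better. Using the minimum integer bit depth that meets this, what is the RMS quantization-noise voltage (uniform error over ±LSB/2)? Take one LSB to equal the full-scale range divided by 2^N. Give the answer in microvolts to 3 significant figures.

The full-scale span is 25.1 − (-7.9) = 33 V.
Levels needed ≥ 33/186 µV = 177400. 2^18 = 262144 suffices, so N_min = 18.
Step size = 33/262144 V = 125.89 µV.
V_rms = LSB/√12 = 36.3 µV.

36.3 µV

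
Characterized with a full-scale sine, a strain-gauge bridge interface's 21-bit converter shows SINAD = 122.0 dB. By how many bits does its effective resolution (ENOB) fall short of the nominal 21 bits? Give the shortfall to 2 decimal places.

N_eff = (122.0 − 1.76)/6.02 = 19.9734 bits.
Lost resolution: 21 − 19.9734 = 1.0266 bits.

1.03 bits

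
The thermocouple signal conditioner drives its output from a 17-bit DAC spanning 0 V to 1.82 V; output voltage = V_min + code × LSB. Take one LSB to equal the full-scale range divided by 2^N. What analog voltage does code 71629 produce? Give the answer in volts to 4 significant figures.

Full-scale range = 1.82 V. LSB = 1.82 V / 2^17.
Output = V_min + (71629/131072) × range = 0 + 0.546486 × 1.82 V
      = 0 + 0.994604 = 0.994604 V.

0.9946 V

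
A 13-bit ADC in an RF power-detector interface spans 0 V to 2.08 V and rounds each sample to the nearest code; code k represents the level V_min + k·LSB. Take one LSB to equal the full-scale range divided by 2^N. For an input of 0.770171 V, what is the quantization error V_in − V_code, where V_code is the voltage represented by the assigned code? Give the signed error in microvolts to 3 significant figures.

V_FS = 2.08 V. LSB = 2.08 V / 2^13 ≈ 253.9 µV.
(V_in − V_min)/LSB = (0.770171 − (0)) × 8192/2.08 = 3033.2889 → nearest code k = 3033.
V_code = 0 + (3033/8192) × 2.08 = 0.7700976563 V.
e = 0.770171 − (0.7700976563) = +73.3 µV.

+73.3 µV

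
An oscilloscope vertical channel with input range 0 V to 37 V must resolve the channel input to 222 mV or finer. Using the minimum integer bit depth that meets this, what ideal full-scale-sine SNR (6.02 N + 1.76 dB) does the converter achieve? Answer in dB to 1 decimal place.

Full-scale range = 37 V.
37 V / 222 mV = 166.7. Since 2^7 = 128 and 2^8 = 256, N = 8.
Ideal SNR at N = 8: 6.02·8 + 1.76 = 49.9 dB.

49.9 dB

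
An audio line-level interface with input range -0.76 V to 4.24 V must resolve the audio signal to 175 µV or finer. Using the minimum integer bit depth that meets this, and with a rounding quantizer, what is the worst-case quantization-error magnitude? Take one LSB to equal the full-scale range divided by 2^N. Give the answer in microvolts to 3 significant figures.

76.3 µV

The full-scale span is 4.24 − (-0.76) = 5 V.
5 V / 175 µV = 28570. Since 2^14 = 16384 and 2^15 = 32768, N = 15.
Step size = 5/32768 V = 152.59 µV.
Max error for round-to-nearest is LSB/2 = 76.3 µV.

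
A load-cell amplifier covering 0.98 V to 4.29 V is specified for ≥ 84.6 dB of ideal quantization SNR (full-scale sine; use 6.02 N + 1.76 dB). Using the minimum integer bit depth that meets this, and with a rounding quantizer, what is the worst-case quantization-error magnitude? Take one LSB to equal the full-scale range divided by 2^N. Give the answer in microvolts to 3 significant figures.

Range = 4.29 − (0.98) = 3.31 V.
6.02 N + 1.76 ≥ 84.6 gives N ≥ 13.761, so the minimum integer is 14.
LSB = 3.31 V ÷ 2^14 = 3.31/16384 V = 202.03 µV.
|e|_max = LSB/2 = 101 µV.

101 µV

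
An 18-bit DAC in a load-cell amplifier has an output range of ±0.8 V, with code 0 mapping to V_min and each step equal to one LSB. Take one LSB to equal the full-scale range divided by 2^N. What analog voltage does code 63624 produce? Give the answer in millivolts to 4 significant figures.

-411.7 mV

Span: 0.8 V − (-0.8 V) = 1.6 V. LSB = 1.6 V / 2^18.
V_out = V_min + code × LSB = -0.8 V + 63624 × 1.6 V / 262144
      = -0.8 + 0.388330 = -0.411670 V.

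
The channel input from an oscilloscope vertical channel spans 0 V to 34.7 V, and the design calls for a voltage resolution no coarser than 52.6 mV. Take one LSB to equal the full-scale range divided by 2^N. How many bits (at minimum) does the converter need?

10 bits

Range is 34.7 V.
Need 2^N ≥ 34.7 V / 52.6 mV = 659.7 → N_min = 10.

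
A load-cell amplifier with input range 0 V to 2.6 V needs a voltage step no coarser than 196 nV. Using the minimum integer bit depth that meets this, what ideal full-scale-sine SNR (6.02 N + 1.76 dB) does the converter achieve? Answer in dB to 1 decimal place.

V_FS = 2.6 V.
Required number of levels: 2.6/196 nV = 1.3265e7; smallest N with 2^N ≥ that is 24.
Ideal SNR at N = 24: 6.02·24 + 1.76 = 146.2 dB.

146.2 dB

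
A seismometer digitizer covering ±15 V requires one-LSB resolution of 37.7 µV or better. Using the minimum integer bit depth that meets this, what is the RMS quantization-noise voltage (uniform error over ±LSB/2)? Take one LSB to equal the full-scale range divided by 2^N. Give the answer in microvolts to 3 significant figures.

Range = 15 − (-15) = 30 V.
Required number of levels: 30/37.7 µV = 795760; smallest N with 2^N ≥ that is 20.
One LSB is 30 V / 1048576 = 28.610 µV.
RMS noise = LSB/√12 = 8.26 µV.

8.26 µV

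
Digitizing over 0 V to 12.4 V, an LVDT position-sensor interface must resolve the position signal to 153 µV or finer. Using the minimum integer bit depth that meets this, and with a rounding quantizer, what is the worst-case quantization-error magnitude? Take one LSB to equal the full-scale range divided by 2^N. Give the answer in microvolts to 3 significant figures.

47.3 µV

V_FS = 12.4 V.
Need 2^N ≥ 12.4 V / 153 µV = 81050 → N_min = 17.
LSB = 12.4 V ÷ 2^17 = 12.4/131072 V = 94.604 µV.
|e|_max = LSB/2 = 47.3 µV.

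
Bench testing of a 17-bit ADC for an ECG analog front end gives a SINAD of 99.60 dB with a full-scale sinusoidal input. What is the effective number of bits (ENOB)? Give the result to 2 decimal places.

Inverting SNR = 6.02 N + 1.76: N_eff = (99.60 − 1.76)/6.02 = 16.2525.

16.25 bits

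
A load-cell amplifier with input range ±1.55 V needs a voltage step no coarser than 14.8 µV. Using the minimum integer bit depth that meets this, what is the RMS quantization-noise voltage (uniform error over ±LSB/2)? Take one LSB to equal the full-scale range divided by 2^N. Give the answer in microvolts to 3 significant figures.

3.41 µV

Full-scale range = 1.55 V − (-1.55 V) = 3.1 V.
Levels needed ≥ 3.1/14.8 µV = 209500. 2^18 = 262144 suffices, so N_min = 18.
LSB = 3.1 V / 2^18 = 11.826 µV.
V_rms = LSB/√12 = 3.41 µV.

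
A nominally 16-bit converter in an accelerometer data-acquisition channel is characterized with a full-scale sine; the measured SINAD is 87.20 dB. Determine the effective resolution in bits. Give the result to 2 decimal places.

14.19 bits

ENOB = (SINAD − 1.76) / 6.02 = (87.20 − 1.76) / 6.02 = 85.44 / 6.02 = 14.1927.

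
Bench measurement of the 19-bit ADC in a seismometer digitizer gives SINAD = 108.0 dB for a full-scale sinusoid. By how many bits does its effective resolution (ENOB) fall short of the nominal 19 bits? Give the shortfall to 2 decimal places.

N_eff = (108.0 − 1.76)/6.02 = 17.6478 bits.
19 − 17.6478 = 1.35 bits below nominal.

1.35 bits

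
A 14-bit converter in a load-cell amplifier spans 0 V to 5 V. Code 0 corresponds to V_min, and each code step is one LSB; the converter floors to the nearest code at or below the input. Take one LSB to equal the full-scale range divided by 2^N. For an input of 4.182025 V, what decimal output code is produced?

13703

Full-scale range = 5 V. LSB = 5 V / 2^14 ≈ 305.2 µV.
code = ⌊(V_in − V_min)/LSB⌋ = ⌊(V_in − V_min) × 2^14 / range⌋
     = ⌊(4.182025 − (0)) × 16384 / 5⌋ = ⌊4.182025 × 16384/5⌋
     = ⌊13703.660⌋ = 13703.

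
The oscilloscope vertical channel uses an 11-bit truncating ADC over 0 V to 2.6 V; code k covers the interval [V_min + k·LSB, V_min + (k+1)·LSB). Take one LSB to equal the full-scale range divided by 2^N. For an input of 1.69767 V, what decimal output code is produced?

Span = 2.6 V. LSB = 2.6 V / 2^11 ≈ 1.270 mV.
V_in − V_min = 1.69767 − (0) = 1.69767 V.
Divide by LSB: 1.69767 × 2048/2.6 = 1337.2416.
Truncating gives code 1337.

1337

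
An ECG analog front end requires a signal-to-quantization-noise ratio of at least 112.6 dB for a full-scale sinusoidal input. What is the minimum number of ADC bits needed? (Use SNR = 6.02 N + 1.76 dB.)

19 bits

6.02 N + 1.76 ≥ 112.6 gives N ≥ 18.412, so the minimum integer is 19.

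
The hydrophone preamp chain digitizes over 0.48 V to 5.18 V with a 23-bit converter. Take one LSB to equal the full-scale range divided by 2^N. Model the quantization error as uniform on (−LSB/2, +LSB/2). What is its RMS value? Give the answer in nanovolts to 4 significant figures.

The full-scale span is 5.18 − (0.48) = 4.7 V.
One LSB is 4.7 V / 8388608 = 0.560284 µV.
V_rms = LSB/√12 = 0.560284 µV / √12 = 161.7 nV.

161.7 nV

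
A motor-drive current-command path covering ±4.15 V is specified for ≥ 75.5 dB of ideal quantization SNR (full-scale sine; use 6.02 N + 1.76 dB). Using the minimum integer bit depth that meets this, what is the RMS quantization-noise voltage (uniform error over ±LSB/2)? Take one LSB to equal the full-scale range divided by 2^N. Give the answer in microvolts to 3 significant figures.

292 µV

The full-scale span is 4.15 − (-4.15) = 8.3 V.
N ≥ (75.5 − 1.76)/6.02 = 12.249 → N_min = 13.
One LSB is 8.3 V / 8192 = 1.0132 mV.
V_rms = LSB/√12 = 292 µV.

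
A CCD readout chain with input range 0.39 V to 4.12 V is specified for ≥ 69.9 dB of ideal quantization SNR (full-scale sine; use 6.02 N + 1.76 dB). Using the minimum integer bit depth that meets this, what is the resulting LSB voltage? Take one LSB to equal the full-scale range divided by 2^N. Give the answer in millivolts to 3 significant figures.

Span: 4.12 V − (0.39 V) = 3.73 V.
Solving 6.02 N ≥ 69.9 − 1.76: N ≥ 11.319. Round up → N = 12.
One LSB is 3.73 V / 4096 = 0.911 mV.

0.911 mV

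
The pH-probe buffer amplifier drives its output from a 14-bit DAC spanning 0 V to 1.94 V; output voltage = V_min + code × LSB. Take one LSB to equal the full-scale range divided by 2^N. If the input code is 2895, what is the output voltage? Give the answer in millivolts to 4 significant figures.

342.8 mV

Full-scale range = 1.94 V. LSB = 1.94 V / 2^14.
V_out = 0 + 2895 × (1.94/16384) V
      = 0 V + 0.342792 V = 0.342792 V.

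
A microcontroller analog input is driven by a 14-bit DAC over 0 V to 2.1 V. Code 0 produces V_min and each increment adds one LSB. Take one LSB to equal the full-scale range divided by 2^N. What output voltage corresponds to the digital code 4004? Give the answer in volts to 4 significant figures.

0.5132 V

V_FS = 2.1 V. LSB = 2.1 V / 2^14.
Output = V_min + (4004/16384) × range = 0 + 0.244385 × 2.1 V
      = 0 + 0.513208 = 0.513208 V.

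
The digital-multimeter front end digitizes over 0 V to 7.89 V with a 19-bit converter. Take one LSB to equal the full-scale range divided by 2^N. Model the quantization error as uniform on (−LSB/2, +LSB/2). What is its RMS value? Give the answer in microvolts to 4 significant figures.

V_FS = 7.89 V.
LSB = 7.89 V / 2^19 = 15.0490 µV.
RMS of a uniform error over width LSB is LSB/√12 = 4.344 µV.

4.344 µV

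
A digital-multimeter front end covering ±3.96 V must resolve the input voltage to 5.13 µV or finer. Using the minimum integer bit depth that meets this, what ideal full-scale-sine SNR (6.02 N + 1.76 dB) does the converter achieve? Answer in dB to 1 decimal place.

128.2 dB

Range = 3.96 − (-3.96) = 7.92 V.
Required number of levels: 7.92/5.13 µV = 1.5439e6; smallest N with 2^N ≥ that is 21.
Ideal SNR at N = 21: 6.02·21 + 1.76 = 128.2 dB.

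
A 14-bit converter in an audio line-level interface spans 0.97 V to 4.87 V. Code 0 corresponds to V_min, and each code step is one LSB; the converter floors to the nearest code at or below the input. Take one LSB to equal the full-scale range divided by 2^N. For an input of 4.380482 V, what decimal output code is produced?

14327

The full-scale span is 4.87 − (0.97) = 3.9 V. LSB = 3.9 V / 2^14 ≈ 238.0 µV.
(V_in − V_min) × 2^14/range = (4.380482 − (0.97)) × 16384/3.9 = 14327.522.
Floor → code = 14327.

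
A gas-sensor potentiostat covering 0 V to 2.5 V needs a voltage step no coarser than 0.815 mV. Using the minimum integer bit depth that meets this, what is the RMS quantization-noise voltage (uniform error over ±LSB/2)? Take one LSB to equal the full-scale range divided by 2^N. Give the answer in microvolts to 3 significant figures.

V_FS = 2.5 V.
Levels needed ≥ 2.5/0.815 mV = 3067. 2^12 = 4096 suffices, so N_min = 12.
Step size = 2.5/4096 V = 0.61035 mV.
V_rms = LSB/√12 = 176 µV.

176 µV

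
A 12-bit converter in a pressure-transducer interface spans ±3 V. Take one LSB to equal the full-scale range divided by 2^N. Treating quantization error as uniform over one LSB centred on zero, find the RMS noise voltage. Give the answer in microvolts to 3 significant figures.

Range = 3 − (-3) = 6 V.
LSB = 6 V / 2^12 = 1.4648 mV.
RMS of a uniform error over width LSB is LSB/√12 = 423 µV.

423 µV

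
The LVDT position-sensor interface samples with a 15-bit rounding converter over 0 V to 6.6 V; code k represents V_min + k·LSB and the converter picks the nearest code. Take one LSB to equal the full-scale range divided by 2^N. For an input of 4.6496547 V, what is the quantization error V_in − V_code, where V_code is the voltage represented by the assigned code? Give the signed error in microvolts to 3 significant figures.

−34.0 µV

Full-scale range = 6.6 V. LSB = 6.6 V / 2^15 ≈ 201.4 µV.
(V_in − V_min)/LSB = (4.6496547 − (0)) × 32768/6.6 = 23084.8311 → nearest code k = 23085.
V_code = 0 + (23085/32768) × 6.6 = 4.6496887207 V.
Error = V_in − V_code = 4.6496547 − (4.6496887207) = −34.0 µV.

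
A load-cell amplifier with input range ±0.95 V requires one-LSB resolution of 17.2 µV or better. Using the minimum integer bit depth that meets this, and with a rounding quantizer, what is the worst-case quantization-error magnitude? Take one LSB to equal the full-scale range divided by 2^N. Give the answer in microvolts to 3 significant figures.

7.25 µV

Full-scale range = 0.95 V − (-0.95 V) = 1.9 V.
Required number of levels: 1.9/17.2 µV = 110470; smallest N with 2^N ≥ that is 17.
Step size = 1.9/131072 V = 14.496 µV.
Half an LSB is 7.25 µV.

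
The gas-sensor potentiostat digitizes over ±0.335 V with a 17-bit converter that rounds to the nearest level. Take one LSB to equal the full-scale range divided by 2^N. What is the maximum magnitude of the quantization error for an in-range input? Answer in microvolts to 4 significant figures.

The full-scale span is 0.335 − (-0.335) = 0.67 V.
One LSB is 0.67 V / 131072 = 5.11169 µV.
A rounding quantizer has |error| ≤ LSB/2 = 2.556 µV.

2.556 µV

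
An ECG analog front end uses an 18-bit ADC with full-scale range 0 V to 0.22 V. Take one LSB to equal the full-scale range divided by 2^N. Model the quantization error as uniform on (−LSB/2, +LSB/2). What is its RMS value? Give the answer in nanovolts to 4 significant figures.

Range is 0.22 V.
LSB = 0.22 V / 2^18 = 0.839233 µV.
V_rms = LSB/√12 = 0.839233 µV / √12 = 242.3 nV.

242.3 nV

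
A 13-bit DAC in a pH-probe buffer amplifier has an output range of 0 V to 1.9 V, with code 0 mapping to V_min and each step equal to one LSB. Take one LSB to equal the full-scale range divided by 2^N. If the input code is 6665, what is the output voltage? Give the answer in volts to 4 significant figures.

Range is 1.9 V. LSB = 1.9 V / 2^13.
Output = V_min + (6665/8192) × range = 0 + 0.813599 × 1.9 V
      = 0 + 1.54584 = 1.54584 V.

1.546 V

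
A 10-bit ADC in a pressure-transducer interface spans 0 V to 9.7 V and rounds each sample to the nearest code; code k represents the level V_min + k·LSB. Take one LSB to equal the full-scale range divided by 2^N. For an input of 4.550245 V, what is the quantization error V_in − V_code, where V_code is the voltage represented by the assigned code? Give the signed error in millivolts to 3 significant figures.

Span = 9.7 V. LSB = 9.7 V / 2^10 ≈ 9.473 mV.
Position in LSBs: (4.550245 − (0)) × 1024/9.7 = 480.3558; rounding gives k = 480.
Reconstructed level: 0 + 480 × 9.7/1024 V = 4.546875000 V.
V_in − V_code = 4.550245 − (4.546875000) = +3.37 mV.

+3.37 mV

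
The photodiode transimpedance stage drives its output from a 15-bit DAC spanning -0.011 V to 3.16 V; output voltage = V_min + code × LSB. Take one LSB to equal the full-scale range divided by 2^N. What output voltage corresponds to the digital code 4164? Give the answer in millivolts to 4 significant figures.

392.0 mV

Span: 3.16 V − (-0.011 V) = 3.171 V. LSB = 3.171 V / 2^15.
Output = V_min + (4164/32768) × range = -0.011 + 0.127075 × 3.171 V
      = -0.011 + 0.402955 = 0.391955 V.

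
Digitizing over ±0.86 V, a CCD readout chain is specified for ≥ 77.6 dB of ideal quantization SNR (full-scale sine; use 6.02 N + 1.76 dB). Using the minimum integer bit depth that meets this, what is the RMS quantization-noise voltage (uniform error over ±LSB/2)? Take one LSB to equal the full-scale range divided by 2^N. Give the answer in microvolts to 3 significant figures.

60.6 µV

The full-scale span is 0.86 − (-0.86) = 1.72 V.
6.02 N + 1.76 ≥ 77.6 gives N ≥ 12.598, so the minimum integer is 13.
Step size = 1.72/8192 V = 209.96 µV.
V_rms = LSB/√12 = 60.6 µV.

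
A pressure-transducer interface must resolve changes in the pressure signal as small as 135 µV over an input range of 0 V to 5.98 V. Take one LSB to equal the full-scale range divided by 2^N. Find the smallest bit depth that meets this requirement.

16 bits

V_FS = 5.98 V.
Levels needed ≥ 5.98/135 µV = 44300. 2^16 = 65536 suffices, so N_min = 16.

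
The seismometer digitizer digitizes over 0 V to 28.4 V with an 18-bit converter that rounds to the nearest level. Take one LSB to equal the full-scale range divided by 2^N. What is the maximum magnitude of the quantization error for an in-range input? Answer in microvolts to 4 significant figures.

54.17 µV

V_FS = 28.4 V.
Step size = 28.4/262144 V = 108.337 µV.
|e|_max = LSB/2 = 54.17 µV.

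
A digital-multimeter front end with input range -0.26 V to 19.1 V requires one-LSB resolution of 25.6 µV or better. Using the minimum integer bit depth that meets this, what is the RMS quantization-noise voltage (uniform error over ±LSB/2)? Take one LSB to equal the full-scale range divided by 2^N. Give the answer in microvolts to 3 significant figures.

Full-scale range = 19.1 V − (-0.26 V) = 19.36 V.
Need 2^N ≥ 19.36 V / 25.6 µV = 756300 → N_min = 20.
One LSB is 19.36 V / 1048576 = 18.463 µV.
V_rms = LSB/√12 = 5.33 µV.

5.33 µV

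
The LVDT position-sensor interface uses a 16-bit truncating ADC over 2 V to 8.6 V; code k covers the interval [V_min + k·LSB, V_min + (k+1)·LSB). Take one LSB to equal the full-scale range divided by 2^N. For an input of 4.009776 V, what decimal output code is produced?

The full-scale span is 8.6 − (2) = 6.6 V. LSB = 6.6 V / 2^16 ≈ 100.7 µV.
V_in − V_min = 4.009776 − (2) = 2.009776 V.
Divide by LSB: 2.009776 × 65536/6.6 = 19956.4667.
Truncating gives code 19956.

19956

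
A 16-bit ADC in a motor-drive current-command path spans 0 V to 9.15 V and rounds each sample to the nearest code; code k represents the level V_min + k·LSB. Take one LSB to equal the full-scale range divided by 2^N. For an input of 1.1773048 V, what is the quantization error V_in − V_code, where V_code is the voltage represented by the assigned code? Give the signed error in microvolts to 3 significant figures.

Full-scale range = 9.15 V. LSB = 9.15 V / 2^16 ≈ 139.6 µV.
(V_in − V_min)/LSB = (1.1773048 − (0)) × 65536/9.15 = 8432.3330 → nearest code k = 8432.
Reconstructed level: 0 + 8432 × 9.15/65536 V = 1.1772583008 V.
V_in − V_code = 1.1773048 − (1.1772583008) = +46.5 µV.

+46.5 µV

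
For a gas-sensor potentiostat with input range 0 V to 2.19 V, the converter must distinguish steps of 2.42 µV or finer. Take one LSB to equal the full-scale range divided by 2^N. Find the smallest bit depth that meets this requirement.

20 bits

Range is 2.19 V.
Need 2^N ≥ 2.19 V / 2.42 µV = 905000 → N_min = 20.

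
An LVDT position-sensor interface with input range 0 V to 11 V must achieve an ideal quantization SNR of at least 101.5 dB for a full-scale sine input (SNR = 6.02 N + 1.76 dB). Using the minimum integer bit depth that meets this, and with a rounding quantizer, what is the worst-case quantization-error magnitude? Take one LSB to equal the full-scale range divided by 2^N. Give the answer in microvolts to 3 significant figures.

42.0 µV

Full-scale range = 11 V.
N ≥ (101.5 − 1.76)/6.02 = 16.568 → N_min = 17.
One LSB is 11 V / 131072 = 83.923 µV.
|e|_max = LSB/2 = 42.0 µV.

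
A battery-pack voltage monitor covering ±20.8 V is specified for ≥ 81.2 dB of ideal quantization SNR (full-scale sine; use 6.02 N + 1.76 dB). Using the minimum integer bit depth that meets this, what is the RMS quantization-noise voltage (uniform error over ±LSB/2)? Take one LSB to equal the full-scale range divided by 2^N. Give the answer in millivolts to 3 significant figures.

Full-scale range = 20.8 V − (-20.8 V) = 41.6 V.
Solving 6.02 N ≥ 81.2 − 1.76: N ≥ 13.196. Round up → N = 14.
Step size = 41.6/16384 V = 2.5391 mV.
V_rms = LSB/√12 = 0.733 mV.

0.733 mV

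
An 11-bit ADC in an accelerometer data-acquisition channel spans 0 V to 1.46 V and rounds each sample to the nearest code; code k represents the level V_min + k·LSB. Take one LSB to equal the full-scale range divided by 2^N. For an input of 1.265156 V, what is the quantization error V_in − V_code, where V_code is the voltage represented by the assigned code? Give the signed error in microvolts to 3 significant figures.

−225 µV

Span = 1.46 V. LSB = 1.46 V / 2^11 ≈ 0.7129 mV.
Position in LSBs: (1.265156 − (0)) × 2048/1.46 = 1774.6846; rounding gives k = 1775.
Reconstructed level: 0 + 1775 × 1.46/2048 V = 1.265380859 V.
e = 1.265156 − (1.265380859) = −225 µV.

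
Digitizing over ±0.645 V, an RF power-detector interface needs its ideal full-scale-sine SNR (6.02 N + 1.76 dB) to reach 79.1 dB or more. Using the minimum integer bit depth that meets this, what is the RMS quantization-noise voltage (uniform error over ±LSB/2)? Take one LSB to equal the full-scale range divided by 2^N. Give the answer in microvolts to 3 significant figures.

45.5 µV

Span: 0.645 V − (-0.645 V) = 1.29 V.
Solving 6.02 N ≥ 79.1 − 1.76: N ≥ 12.847. Round up → N = 13.
LSB = 1.29 V / 2^13 = 157.47 µV.
σ_q = LSB/√12 = 157.47 µV/3.4641 = 45.5 µV.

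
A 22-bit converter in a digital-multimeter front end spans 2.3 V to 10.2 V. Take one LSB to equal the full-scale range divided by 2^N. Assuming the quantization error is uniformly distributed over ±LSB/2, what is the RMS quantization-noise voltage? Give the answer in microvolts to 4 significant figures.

0.5437 µV

Span: 10.2 V − (2.3 V) = 7.9 V.
One LSB is 7.9 V / 4194304 = 1.88351 µV.
σ_q = LSB/√12 = 1.88351 µV/3.4641 = 0.5437 µV.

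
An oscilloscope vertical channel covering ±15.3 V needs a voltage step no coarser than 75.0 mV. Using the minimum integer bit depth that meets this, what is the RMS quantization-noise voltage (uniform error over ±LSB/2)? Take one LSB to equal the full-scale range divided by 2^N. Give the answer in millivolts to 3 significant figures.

17.3 mV

The full-scale span is 15.3 − (-15.3) = 30.6 V.
Need 2^N ≥ 30.6 V / 75.0 mV = 408.0 → N_min = 9.
LSB = 30.6 V ÷ 2^9 = 30.6/512 V = 59.766 mV.
RMS noise = LSB/√12 = 17.3 mV.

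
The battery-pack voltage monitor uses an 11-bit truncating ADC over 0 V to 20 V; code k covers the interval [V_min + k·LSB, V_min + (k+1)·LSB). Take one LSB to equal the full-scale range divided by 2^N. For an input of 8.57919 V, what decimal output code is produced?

878

Range is 20 V. LSB = 20 V / 2^11 ≈ 9.766 mV.
code = ⌊(V_in − V_min)/LSB⌋ = ⌊(V_in − V_min) × 2^11 / range⌋
     = ⌊(8.57919 − (0)) × 2048 / 20⌋ = ⌊8.57919 × 2048/20⌋
     = ⌊878.509⌋ = 878.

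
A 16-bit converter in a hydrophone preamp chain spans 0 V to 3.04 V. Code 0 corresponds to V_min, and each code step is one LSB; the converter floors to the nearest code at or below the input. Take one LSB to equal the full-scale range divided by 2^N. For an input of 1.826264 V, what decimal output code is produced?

39370

Range is 3.04 V. LSB = 3.04 V / 2^16 ≈ 46.39 µV.
(V_in − V_min) × 2^16/range = (1.826264 − (0)) × 65536/3.04 = 39370.407.
Floor → code = 39370.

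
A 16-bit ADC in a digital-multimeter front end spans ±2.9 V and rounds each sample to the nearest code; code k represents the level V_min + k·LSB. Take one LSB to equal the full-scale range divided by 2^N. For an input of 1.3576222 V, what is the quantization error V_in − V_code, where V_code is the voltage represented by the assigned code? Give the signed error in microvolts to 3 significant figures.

+17.2 µV

Span: 2.9 V − (-2.9 V) = 5.8 V. LSB = 5.8 V / 2^16 ≈ 88.50 µV.
(V_in − V_min)/LSB = (1.3576222 − (-2.9)) × 65536/5.8 = 48108.1946 → nearest code k = 48108.
V_code = V_min + k × range/2^16 = -2.9 + 48108 × 5.8/65536 = 1.3576049805 V.
e = 1.3576222 − (1.3576049805) = +17.2 µV.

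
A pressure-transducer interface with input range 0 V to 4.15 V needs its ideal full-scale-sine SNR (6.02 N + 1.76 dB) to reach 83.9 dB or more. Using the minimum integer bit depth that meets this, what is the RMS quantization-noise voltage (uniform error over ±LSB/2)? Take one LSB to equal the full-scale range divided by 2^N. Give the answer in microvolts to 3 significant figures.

73.1 µV

Span = 4.15 V.
Required N = ⌈(83.9 − 1.76)/6.02⌉ = ⌈13.645⌉ = 14.
LSB = 4.15 V / 2^14 = 253.30 µV.
σ_q = LSB/√12 = 253.30 µV/3.4641 = 73.1 µV.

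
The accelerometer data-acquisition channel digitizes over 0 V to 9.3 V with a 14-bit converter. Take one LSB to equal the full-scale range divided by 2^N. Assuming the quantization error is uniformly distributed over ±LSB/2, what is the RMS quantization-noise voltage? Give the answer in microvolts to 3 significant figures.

Range is 9.3 V.
LSB = 9.3 V / 2^14 = 0.56763 mV.
V_rms = LSB/√12 = 0.56763 mV / √12 = 164 µV.

164 µV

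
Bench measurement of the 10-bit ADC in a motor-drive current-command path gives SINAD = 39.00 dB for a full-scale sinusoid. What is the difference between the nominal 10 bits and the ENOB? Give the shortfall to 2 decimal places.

3.81 bits

ENOB = (SINAD − 1.76)/6.02 = (39.00 − 1.76)/6.02 = 6.1860 bits.
Lost resolution: 10 − 6.1860 = 3.8140 bits.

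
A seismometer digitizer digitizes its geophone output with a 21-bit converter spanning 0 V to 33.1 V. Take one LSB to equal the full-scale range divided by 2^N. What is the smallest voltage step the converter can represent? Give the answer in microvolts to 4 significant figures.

Full-scale range = 33.1 V.
Number of codes = 2^21 = 2097152.
Step size = 33.1/2097152 V = 15.78 µV.

15.78 µV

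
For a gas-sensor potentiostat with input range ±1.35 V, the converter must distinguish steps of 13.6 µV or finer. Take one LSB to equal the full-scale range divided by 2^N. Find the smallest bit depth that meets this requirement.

18 bits

The full-scale span is 1.35 − (-1.35) = 2.7 V.
Levels needed ≥ 2.7/13.6 µV = 198500. 2^18 = 262144 suffices, so N_min = 18.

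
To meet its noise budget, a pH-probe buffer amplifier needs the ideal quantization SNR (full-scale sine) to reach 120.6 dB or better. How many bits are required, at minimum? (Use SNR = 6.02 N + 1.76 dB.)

Solving 6.02 N ≥ 120.6 − 1.76: N ≥ 19.741. Round up → N = 20.

20 bits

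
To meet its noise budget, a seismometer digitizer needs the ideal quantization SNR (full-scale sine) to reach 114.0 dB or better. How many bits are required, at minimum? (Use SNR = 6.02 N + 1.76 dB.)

19 bits

Required N = ⌈(114.0 − 1.76)/6.02⌉ = ⌈18.645⌉ = 19.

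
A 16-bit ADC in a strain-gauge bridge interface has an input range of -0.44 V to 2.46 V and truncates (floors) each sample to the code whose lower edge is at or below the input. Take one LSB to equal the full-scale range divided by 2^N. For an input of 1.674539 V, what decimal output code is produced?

Full-scale range = 2.46 V − (-0.44 V) = 2.9 V. LSB = 2.9 V / 2^16 ≈ 44.25 µV.
code = ⌊(V_in − V_min)/LSB⌋ = ⌊(V_in − V_min) × 2^16 / range⌋
     = ⌊(1.674539 − (-0.44)) × 65536 / 2.9⌋ = ⌊2.114539 × 65536/2.9⌋
     = ⌊47785.665⌋ = 47785.

47785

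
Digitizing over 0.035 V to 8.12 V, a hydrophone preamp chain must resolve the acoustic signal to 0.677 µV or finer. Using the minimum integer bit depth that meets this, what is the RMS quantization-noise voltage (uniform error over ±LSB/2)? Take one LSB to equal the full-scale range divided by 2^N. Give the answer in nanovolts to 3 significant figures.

139 nV

Range = 8.12 − (0.035) = 8.085 V.
Required number of levels: 8.085/0.677 µV = 1.1942e7; smallest N with 2^N ≥ that is 24.
LSB = 8.085 V / 2^24 = 481.90 nV.
V_rms = LSB/√12 = 139 nV.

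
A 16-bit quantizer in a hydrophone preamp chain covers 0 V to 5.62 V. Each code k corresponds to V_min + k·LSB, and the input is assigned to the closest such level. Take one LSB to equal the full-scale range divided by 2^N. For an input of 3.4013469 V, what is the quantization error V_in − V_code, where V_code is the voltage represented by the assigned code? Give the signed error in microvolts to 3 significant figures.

−15.4 µV

Full-scale range = 5.62 V. LSB = 5.62 V / 2^16 ≈ 85.75 µV.
Position in LSBs: (3.4013469 − (0)) × 65536/5.62 = 39663.8204; rounding gives k = 39664.
V_code = V_min + k × range/2^16 = 0 + 39664 × 5.62/65536 = 3.4013623047 V.
Error = V_in − V_code = 3.4013469 − (3.4013623047) = −15.4 µV.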